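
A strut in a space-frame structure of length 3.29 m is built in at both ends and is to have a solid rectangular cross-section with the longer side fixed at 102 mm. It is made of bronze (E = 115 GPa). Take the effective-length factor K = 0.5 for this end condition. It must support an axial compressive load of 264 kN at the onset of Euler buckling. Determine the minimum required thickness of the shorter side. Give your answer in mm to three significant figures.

b ≈ 42.0 mm

L_e = K·L = 0.5 × 3.29 = 1.645 m
Required I = P_cr·L_e²/(π²E) = 2.640×10^5 × 1.645² / (π² × 1.15×10^11) = 6.294×10^-7 m⁴
I_req = 6.294×10^5 mm⁴
Rectangle, weak axis: I_min = h·b³/12 with h = 102 mm fixed  ⇒  b = (12I/h)^(1/3) = 42.0 mm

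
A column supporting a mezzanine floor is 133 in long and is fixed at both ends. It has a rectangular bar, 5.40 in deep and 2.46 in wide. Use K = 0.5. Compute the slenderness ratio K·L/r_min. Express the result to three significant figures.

For a rectangle r_min = b/√12 = 2.46/√12 = 0.7101 in
L_e = K·L = 0.5 × 133 = 66.50 in
λ = L_e / r_min = 66.500 / 0.7101 = 93.6

λ ≈ 93.6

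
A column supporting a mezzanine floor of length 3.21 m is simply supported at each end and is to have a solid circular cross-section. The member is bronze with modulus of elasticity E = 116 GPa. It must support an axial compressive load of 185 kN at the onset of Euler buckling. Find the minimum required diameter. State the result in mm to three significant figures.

d ≈ 76.3 mm

L_e = K·L = 1 × 3.21 = 3.210 m
Required I = P_cr·L_e²/(π²E) = 1.850×10^5 × 3.210² / (π² × 1.16×10^11) = 1.665×10^-6 m⁴
I_req = 1.665×10^6 mm⁴
Solid circle: I = πd⁴/64  ⇒  d = (64I/π)^(1/4) = (64×1.665×10^6/π)^(1/4) = 76.3 mm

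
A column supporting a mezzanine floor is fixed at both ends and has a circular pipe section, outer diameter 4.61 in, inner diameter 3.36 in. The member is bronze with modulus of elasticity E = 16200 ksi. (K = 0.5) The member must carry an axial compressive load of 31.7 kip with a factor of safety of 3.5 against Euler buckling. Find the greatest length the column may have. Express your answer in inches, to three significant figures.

d_o = 4.61 in, d_i = 3.36 in
I = π(d_o⁴ − d_i⁴)/64 = π(4.61⁴ − 3.360⁴)/64 = 15.91 in⁴
Required critical load P_cr = n·P = 3.5 × 31.7 = 111.0 kip = 1.109×10^5 lb
From P_cr = π²EI/(K·L)²:  L = (1/K)·√(π²EI/P_cr) = (1/0.5)·√(π²×1.62×10^7×15.91/1.109×10^5)
L = 303 in

L_max ≈ 303 in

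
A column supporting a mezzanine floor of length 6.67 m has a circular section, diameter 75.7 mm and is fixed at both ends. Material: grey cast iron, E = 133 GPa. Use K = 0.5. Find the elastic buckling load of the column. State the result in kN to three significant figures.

P_cr ≈ 190 kN

I = πd⁴/64 = π×75.7⁴/64 = 1.612×10^6 mm⁴
I = 1.612×10^6 mm⁴ = 1.612×10^-6 m⁴
Effective length L_e = K·L = 0.5 × 6.67 = 3.335 m
P_cr = π²EI / L_e² = π² × 133×10⁹ × 1.612×10^-6 / 3.335² = 1.902×10^5 N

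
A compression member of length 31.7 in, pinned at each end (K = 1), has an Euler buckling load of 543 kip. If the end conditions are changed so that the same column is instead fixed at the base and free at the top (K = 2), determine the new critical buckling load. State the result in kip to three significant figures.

P_cr ≈ 136 kip

P_cr ∝ 1/K², so P_cr,new = P_cr,old × (K_old/K_new)² = 543 × (1/2)²
= 543 × 0.2500 = 136 kip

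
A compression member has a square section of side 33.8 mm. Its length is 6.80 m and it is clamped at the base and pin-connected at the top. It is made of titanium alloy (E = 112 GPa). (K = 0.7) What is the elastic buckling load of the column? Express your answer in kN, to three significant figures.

I = a⁴/12 = 33.8⁴/12 = 1.088×10^5 mm⁴
I = 1.088×10^5 mm⁴ = 1.088×10^-7 m⁴
Effective length L_e = K·L = 0.7 × 6.80 = 4.760 m
P_cr = π²EI / L_e² = π² × 112×10⁹ × 1.088×10^-7 / 4.760² = 5.306×10^3 N

P_cr ≈ 5.31 kN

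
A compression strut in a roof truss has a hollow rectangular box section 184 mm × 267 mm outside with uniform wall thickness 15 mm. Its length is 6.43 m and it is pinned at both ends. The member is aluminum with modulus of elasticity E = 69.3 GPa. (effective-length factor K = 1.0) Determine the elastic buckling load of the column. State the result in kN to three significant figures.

P_cr ≈ 1100 kN

Inner dimensions: h_i = 267 − 2×15 = 237.0 mm, b_i = 184 − 2×15 = 154.0 mm
Weak-axis I_min = (h_o·b_o³ − h_i·b_i³)/12 with b_o = 184, b_i = 154.0 mm (shorter outer/inner sides).
I_min = (267×184³ − 237.0×154.0³)/12 = 6.647×10^7 mm⁴
I = 6.647×10^7 mm⁴ = 6.647×10^-5 m⁴
Effective length L_e = K·L = 1 × 6.43 = 6.430 m
P_cr = π²EI / L_e² = π² × 69.3×10⁹ × 6.647×10^-5 / 6.430² = 1.100×10^6 N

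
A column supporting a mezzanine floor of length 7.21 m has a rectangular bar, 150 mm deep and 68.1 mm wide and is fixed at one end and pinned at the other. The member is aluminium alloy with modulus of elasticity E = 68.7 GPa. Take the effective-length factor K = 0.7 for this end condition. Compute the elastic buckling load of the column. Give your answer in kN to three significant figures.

Buckling occurs about the weak axis: I_min = h·b³/12 with b = 68.1 mm (the shorter side).
I_min = 150×68.1³/12 = 3.948×10^6 mm⁴
I = 3.948×10^6 mm⁴ = 3.948×10^-6 m⁴
Effective length L_e = K·L = 0.7 × 7.21 = 5.047 m
P_cr = π²EI / L_e² = π² × 68.7×10⁹ × 3.948×10^-6 / 5.047² = 1.051×10^5 N

P_cr ≈ 105 kN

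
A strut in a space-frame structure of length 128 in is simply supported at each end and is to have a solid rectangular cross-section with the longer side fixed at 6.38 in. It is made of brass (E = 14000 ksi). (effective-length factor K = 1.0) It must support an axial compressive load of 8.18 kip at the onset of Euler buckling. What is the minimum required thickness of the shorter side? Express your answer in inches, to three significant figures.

L_e = K·L = 1 × 128 = 128.0 in
Required I = P_cr·L_e²/(π²E) = 8.180×10^3 × 128.0² / (π² × 1.40×10^7) = 0.9699 in⁴
Rectangle, weak axis: I_min = h·b³/12 with h = 6.38 in fixed  ⇒  b = (12I/h)^(1/3) = 1.22 in

b ≈ 1.22 in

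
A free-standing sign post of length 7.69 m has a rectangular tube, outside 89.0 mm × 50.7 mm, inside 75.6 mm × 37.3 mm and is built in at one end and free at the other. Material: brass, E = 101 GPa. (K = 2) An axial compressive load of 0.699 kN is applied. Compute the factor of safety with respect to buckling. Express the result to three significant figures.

Weak-axis I_min = (h_o·b_o³ − h_i·b_i³)/12 with b_o = 50.7, b_i = 37.30 mm (shorter outer/inner sides).
I_min = (89.0×50.7³ − 75.60×37.30³)/12 = 6.396×10^5 mm⁴
I = 6.396×10^5 mm⁴ = 6.396×10^-7 m⁴
Effective length L_e = K·L = 2 × 7.69 = 15.38 m
P_cr = π²EI / L_e² = π² × 101×10⁹ × 6.396×10^-7 / 15.38² = 2.695×10^3 N
Factor of safety n = P_cr / P = 2.6955 / 0.699 = 3.86

n ≈ 3.86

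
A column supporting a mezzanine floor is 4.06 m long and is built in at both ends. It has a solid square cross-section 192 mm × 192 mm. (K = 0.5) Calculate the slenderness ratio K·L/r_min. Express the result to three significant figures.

λ ≈ 36.6

For a square r = a/√12 = 192/√12 = 55.43 mm
L_e = K·L = 0.5 × 4.06 m = 2.030 m = 2030.0 mm
λ = L_e / r_min = 2030.0 / 55.43 = 36.6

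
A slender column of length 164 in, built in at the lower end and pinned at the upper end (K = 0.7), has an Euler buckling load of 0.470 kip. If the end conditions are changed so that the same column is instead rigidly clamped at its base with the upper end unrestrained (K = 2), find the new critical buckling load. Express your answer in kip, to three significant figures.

P_cr ≈ 0.0576 kip

P_cr ∝ 1/K², so P_cr,new = P_cr,old × (K_old/K_new)² = 0.470 × (0.7/2)²
= 0.470 × 0.1225 = 0.0576 kip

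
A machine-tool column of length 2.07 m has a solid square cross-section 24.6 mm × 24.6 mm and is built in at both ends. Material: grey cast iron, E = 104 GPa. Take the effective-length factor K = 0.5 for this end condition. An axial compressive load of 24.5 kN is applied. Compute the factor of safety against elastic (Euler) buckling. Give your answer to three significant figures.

n ≈ 1.19

I = a⁴/12 = 24.6⁴/12 = 3.052×10^4 mm⁴
I = 3.052×10^4 mm⁴ = 3.052×10^-8 m⁴
Effective length L_e = K·L = 0.5 × 2.07 = 1.035 m
P_cr = π²EI / L_e² = π² × 104×10⁹ × 3.052×10^-8 / 1.035² = 2.924×10^4 N
Factor of safety n = P_cr / P = 29.242 / 24.5 = 1.19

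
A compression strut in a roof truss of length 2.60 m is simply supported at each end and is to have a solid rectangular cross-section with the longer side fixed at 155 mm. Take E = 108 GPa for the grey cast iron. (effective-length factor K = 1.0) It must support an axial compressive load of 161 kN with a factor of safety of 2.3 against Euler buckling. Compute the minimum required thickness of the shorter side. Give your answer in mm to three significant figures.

b ≈ 56.7 mm

Required P_cr = n·P = 2.3 × 161 = 370.3 kN
L_e = K·L = 1 × 2.60 = 2.600 m
Required I = P_cr·L_e²/(π²E) = 3.703×10^5 × 2.600² / (π² × 1.08×10^11) = 2.348×10^-6 m⁴
I_req = 2.348×10^6 mm⁴
Rectangle, weak axis: I_min = h·b³/12 with h = 155 mm fixed  ⇒  b = (12I/h)^(1/3) = 56.7 mm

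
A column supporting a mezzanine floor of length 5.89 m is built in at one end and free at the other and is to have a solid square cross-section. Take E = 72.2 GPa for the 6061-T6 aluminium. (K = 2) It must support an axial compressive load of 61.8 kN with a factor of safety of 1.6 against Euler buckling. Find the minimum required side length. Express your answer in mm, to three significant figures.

a ≈ 123 mm

Required P_cr = n·P = 1.6 × 61.8 = 98.88 kN
L_e = K·L = 2 × 5.89 = 11.78 m
Required I = P_cr·L_e²/(π²E) = 9.888×10^4 × 11.78² / (π² × 7.22×10^10) = 1.926×10^-5 m⁴
I_req = 1.926×10^7 mm⁴
Solid square: I = a⁴/12  ⇒  a = (12I)^(1/4) = (12×1.926×10^7)^(1/4) = 123 mm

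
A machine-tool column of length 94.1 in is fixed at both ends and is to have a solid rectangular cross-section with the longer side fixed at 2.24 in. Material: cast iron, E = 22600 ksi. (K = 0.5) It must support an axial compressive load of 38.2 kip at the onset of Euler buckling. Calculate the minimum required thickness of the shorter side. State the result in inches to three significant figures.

b ≈ 1.27 in

L_e = K·L = 0.5 × 94.1 = 47.05 in
Required I = P_cr·L_e²/(π²E) = 3.820×10^4 × 47.05² / (π² × 2.26×10^7) = 0.3791 in⁴
Rectangle, weak axis: I_min = h·b³/12 with h = 2.24 in fixed  ⇒  b = (12I/h)^(1/3) = 1.27 in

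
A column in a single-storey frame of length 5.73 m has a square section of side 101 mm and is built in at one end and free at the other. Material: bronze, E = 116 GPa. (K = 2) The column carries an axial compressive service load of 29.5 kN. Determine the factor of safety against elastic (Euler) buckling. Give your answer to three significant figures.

I = a⁴/12 = 101⁴/12 = 8.672×10^6 mm⁴
I = 8.672×10^6 mm⁴ = 8.672×10^-6 m⁴
Effective length L_e = K·L = 2 × 5.73 = 11.46 m
P_cr = π²EI / L_e² = π² × 116×10⁹ × 8.672×10^-6 / 11.46² = 7.559×10^4 N
Factor of safety n = P_cr / P = 75.595 / 29.5 = 2.56

n ≈ 2.56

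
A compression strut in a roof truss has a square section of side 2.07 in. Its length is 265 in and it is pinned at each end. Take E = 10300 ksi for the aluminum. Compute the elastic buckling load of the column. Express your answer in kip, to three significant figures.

P_cr ≈ 2.21 kip

I = a⁴/12 = 2.07⁴/12 = 1.530 in⁴
Effective length L_e = K·L = 1 × 265 = 265.0 in
P_cr = π²EI / L_e² = π² × 10300×10³ × 1.530 / 265.0² = 2.215×10^3 lb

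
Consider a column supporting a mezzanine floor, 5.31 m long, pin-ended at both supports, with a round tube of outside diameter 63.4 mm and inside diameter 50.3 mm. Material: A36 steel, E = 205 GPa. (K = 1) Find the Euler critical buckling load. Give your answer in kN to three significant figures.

d_o = 63.4 mm, d_i = 50.3 mm
I = π(d_o⁴ − d_i⁴)/64 = π(63.4⁴ − 50.30⁴)/64 = 4.789×10^5 mm⁴
I = 4.789×10^5 mm⁴ = 4.789×10^-7 m⁴
Effective length L_e = K·L = 1 × 5.31 = 5.310 m
P_cr = π²EI / L_e² = π² × 205×10⁹ × 4.789×10^-7 / 5.310² = 3.436×10^4 N

P_cr ≈ 34.4 kN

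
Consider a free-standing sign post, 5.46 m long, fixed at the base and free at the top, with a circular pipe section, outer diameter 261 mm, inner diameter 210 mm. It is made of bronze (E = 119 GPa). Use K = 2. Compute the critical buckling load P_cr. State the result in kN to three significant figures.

P_cr ≈ 1300 kN

d_o = 261 mm, d_i = 210 mm
I = π(d_o⁴ − d_i⁴)/64 = π(261⁴ − 210.0⁴)/64 = 1.323×10^8 mm⁴
I = 1.323×10^8 mm⁴ = 1.323×10^-4 m⁴
Effective length L_e = K·L = 2 × 5.46 = 10.92 m
P_cr = π²EI / L_e² = π² × 119×10⁹ × 1.323×10^-4 / 10.92² = 1.303×10^6 N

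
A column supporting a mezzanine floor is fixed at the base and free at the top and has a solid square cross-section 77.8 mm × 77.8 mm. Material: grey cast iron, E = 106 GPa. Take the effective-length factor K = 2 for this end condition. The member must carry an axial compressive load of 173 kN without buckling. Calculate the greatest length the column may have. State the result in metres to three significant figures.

L_max ≈ 2.15 m

I = a⁴/12 = 77.8⁴/12 = 3.053×10^6 mm⁴
I = 3.053×10^-6 m⁴
At the buckling limit P_cr = P = 1.730×10^5 N
From P_cr = π²EI/(K·L)²:  L = (1/K)·√(π²EI/P_cr) = (1/2)·√(π²×1.06×10^11×3.053×10^-6/1.730×10^5)
L = 2.15 m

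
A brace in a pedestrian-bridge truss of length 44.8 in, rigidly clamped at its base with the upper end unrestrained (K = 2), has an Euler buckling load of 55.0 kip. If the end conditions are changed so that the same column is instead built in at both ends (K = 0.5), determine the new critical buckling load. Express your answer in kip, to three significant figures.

P_cr ≈ 880 kip

P_cr ∝ 1/K², so P_cr,new = P_cr,old × (K_old/K_new)² = 55.0 × (2/0.5)²
= 55.0 × 16.00 = 880 kip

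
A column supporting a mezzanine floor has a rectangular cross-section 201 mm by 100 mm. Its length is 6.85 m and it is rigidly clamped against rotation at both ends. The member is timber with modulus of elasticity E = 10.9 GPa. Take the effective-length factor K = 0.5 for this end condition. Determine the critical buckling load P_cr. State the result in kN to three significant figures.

Buckling occurs about the weak axis: I_min = h·b³/12 with b = 100 mm (the shorter side).
I_min = 201×100³/12 = 1.675×10^7 mm⁴
I = 1.675×10^7 mm⁴ = 1.675×10^-5 m⁴
Effective length L_e = K·L = 0.5 × 6.85 = 3.425 m
P_cr = π²EI / L_e² = π² × 10.9×10⁹ × 1.675×10^-5 / 3.425² = 1.536×10^5 N

P_cr ≈ 154 kN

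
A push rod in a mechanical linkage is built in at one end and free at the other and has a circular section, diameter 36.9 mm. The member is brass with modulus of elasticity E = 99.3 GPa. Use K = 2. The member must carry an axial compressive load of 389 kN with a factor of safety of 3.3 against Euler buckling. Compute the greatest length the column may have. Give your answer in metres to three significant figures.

I = πd⁴/64 = π×36.9⁴/64 = 9.101×10^4 mm⁴
I = 9.101×10^-8 m⁴
Required critical load P_cr = n·P = 3.3 × 389 = 1284 kN = 1.284×10^6 N
From P_cr = π²EI/(K·L)²:  L = (1/K)·√(π²EI/P_cr) = (1/2)·√(π²×9.93×10^10×9.101×10^-8/1.284×10^6)
L = 0.132 m

L_max ≈ 0.132 m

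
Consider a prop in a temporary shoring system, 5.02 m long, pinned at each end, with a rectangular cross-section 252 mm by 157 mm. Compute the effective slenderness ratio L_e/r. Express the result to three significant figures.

λ ≈ 111

Buckling occurs about the weak axis: I_min = h·b³/12 with b = 157 mm (the shorter side).
I_min = 252×157³/12 = 8.127×10^7 mm⁴
A = 3.956×10^4 mm²;  r_min = √(I/A) = √(8.127×10^7/3.956×10^4) = 45.32 mm
L_e = K·L = 1 × 5.02 m = 5.020 m = 5020.0 mm
λ = L_e / r_min = 5020.0 / 45.32 = 111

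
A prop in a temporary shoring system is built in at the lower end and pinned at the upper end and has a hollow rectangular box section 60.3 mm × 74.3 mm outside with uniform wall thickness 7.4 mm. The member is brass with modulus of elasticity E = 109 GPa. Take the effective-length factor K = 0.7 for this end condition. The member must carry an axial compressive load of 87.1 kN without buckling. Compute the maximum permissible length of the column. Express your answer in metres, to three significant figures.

L_max ≈ 4.74 m

Inner dimensions: h_i = 74.3 − 2×7.4 = 59.50 mm, b_i = 60.3 − 2×7.4 = 45.50 mm
Weak-axis I_min = (h_o·b_o³ − h_i·b_i³)/12 with b_o = 60.3, b_i = 45.50 mm (shorter outer/inner sides).
I_min = (74.3×60.3³ − 59.50×45.50³)/12 = 8.905×10^5 mm⁴
I = 8.905×10^-7 m⁴
At the buckling limit P_cr = P = 8.710×10^4 N
From P_cr = π²EI/(K·L)²:  L = (1/K)·√(π²EI/P_cr) = (1/0.7)·√(π²×1.09×10^11×8.905×10^-7/8.710×10^4)
L = 4.74 m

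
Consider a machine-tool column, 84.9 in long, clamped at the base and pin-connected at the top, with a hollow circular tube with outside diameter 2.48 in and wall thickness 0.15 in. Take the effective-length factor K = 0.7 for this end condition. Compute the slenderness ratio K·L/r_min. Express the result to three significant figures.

Inner diameter d_i = 2.48 − 2×0.15 = 2.180 in
I = π(d_o⁴ − d_i⁴)/64 = π(2.48⁴ − 2.180⁴)/64 = 0.7482 in⁴
A = 1.098 in²;  r_min = √(I/A) = √(0.7482/1.098) = 0.8255 in
L_e = K·L = 0.7 × 84.9 = 59.43 in
λ = L_e / r_min = 59.430 / 0.8255 = 72.0

λ ≈ 72.0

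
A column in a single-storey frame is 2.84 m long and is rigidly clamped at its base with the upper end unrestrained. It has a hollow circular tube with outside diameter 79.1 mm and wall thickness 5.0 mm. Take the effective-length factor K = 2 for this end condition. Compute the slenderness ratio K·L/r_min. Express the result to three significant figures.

Inner diameter d_i = 79.1 − 2×5.0 = 69.10 mm
I = π(d_o⁴ − d_i⁴)/64 = π(79.1⁴ − 69.10⁴)/64 = 8.025×10^5 mm⁴
A = 1.164×10^3 mm²;  r_min = √(I/A) = √(8.025×10^5/1.164×10^3) = 26.26 mm
L_e = K·L = 2 × 2.84 m = 5.680 m = 5680.0 mm
λ = L_e / r_min = 5680.0 / 26.26 = 216

λ ≈ 216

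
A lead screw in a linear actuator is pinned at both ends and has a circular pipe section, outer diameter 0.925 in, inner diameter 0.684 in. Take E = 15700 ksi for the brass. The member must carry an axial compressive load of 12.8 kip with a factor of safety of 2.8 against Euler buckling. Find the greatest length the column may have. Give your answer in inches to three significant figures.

L_max ≈ 10.4 in

d_o = 0.925 in, d_i = 0.684 in
I = π(d_o⁴ − d_i⁴)/64 = π(0.925⁴ − 0.6840⁴)/64 = 2.519×10^-2 in⁴
Required critical load P_cr = n·P = 2.8 × 12.8 = 35.84 kip = 3.584×10^4 lb
From P_cr = π²EI/(K·L)²:  L = (1/K)·√(π²EI/P_cr) = (1/1)·√(π²×1.57×10^7×2.519×10^-2/3.584×10^4)
L = 10.4 in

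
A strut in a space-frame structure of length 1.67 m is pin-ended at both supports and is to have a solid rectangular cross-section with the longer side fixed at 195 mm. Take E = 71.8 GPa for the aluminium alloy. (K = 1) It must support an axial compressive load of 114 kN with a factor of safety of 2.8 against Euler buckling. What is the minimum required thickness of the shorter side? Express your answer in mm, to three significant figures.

Required P_cr = n·P = 2.8 × 114 = 319.2 kN
L_e = K·L = 1 × 1.67 = 1.670 m
Required I = P_cr·L_e²/(π²E) = 3.192×10^5 × 1.670² / (π² × 7.18×10^10) = 1.256×10^-6 m⁴
I_req = 1.256×10^6 mm⁴
Rectangle, weak axis: I_min = h·b³/12 with h = 195 mm fixed  ⇒  b = (12I/h)^(1/3) = 42.6 mm

b ≈ 42.6 mm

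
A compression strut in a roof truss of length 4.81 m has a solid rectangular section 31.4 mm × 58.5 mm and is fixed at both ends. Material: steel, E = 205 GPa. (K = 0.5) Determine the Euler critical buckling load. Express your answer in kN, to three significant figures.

Buckling occurs about the weak axis: I_min = h·b³/12 with b = 31.4 mm (the shorter side).
I_min = 58.5×31.4³/12 = 1.509×10^5 mm⁴
I = 1.509×10^5 mm⁴ = 1.509×10^-7 m⁴
Effective length L_e = K·L = 0.5 × 4.81 = 2.405 m
P_cr = π²EI / L_e² = π² × 205×10⁹ × 1.509×10^-7 / 2.405² = 5.279×10^4 N

P_cr ≈ 52.8 kN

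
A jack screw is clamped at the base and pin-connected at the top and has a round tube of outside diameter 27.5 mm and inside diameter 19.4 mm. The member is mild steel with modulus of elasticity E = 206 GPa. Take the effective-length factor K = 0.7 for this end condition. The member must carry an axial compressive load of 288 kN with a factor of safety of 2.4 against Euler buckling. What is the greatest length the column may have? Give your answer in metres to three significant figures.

d_o = 27.5 mm, d_i = 19.4 mm
I = π(d_o⁴ − d_i⁴)/64 = π(27.5⁴ − 19.40⁴)/64 = 2.112×10^4 mm⁴
I = 2.112×10^-8 m⁴
Required critical load P_cr = n·P = 2.4 × 288 = 691.2 kN = 6.912×10^5 N
From P_cr = π²EI/(K·L)²:  L = (1/K)·√(π²EI/P_cr) = (1/0.7)·√(π²×2.06×10^11×2.112×10^-8/6.912×10^5)
L = 0.356 m

L_max ≈ 0.356 m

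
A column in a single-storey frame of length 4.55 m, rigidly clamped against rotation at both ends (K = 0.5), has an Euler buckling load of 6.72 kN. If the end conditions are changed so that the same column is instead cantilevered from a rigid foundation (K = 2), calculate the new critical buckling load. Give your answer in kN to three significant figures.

P_cr ≈ 0.420 kN

P_cr ∝ 1/K², so P_cr,new = P_cr,old × (K_old/K_new)² = 6.72 × (0.5/2)²
= 6.72 × 0.06250 = 0.420 kN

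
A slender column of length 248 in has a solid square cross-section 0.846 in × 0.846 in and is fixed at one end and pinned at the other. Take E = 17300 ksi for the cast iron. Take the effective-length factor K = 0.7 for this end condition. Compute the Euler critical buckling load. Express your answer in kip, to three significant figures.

P_cr ≈ 0.242 kip

I = a⁴/12 = 0.846⁴/12 = 4.269×10^-2 in⁴
Effective length L_e = K·L = 0.7 × 248 = 173.6 in
P_cr = π²EI / L_e² = π² × 17300×10³ × 4.269×10^-2 / 173.6² = 241.9 lb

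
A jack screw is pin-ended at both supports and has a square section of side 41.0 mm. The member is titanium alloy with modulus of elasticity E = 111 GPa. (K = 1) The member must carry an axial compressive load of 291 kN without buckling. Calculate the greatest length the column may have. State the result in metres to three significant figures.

I = a⁴/12 = 41.0⁴/12 = 2.355×10^5 mm⁴
I = 2.355×10^-7 m⁴
At the buckling limit P_cr = P = 2.910×10^5 N
From P_cr = π²EI/(K·L)²:  L = (1/K)·√(π²EI/P_cr) = (1/1)·√(π²×1.11×10^11×2.355×10^-7/2.910×10^5)
L = 0.942 m

L_max ≈ 0.942 m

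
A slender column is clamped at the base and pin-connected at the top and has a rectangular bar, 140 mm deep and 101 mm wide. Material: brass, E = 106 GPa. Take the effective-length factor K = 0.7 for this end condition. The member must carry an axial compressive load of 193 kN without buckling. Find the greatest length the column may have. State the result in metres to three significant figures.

L_max ≈ 11.5 m

Buckling occurs about the weak axis: I_min = h·b³/12 with b = 101 mm (the shorter side).
I_min = 140×101³/12 = 1.202×10^7 mm⁴
I = 1.202×10^-5 m⁴
At the buckling limit P_cr = P = 1.930×10^5 N
From P_cr = π²EI/(K·L)²:  L = (1/K)·√(π²EI/P_cr) = (1/0.7)·√(π²×1.06×10^11×1.202×10^-5/1.930×10^5)
L = 11.5 m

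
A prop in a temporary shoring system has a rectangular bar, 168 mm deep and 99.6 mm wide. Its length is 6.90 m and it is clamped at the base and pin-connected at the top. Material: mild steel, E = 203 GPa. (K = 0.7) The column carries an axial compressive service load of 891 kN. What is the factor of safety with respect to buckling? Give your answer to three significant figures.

n ≈ 1.33

Buckling occurs about the weak axis: I_min = h·b³/12 with b = 99.6 mm (the shorter side).
I_min = 168×99.6³/12 = 1.383×10^7 mm⁴
I = 1.383×10^7 mm⁴ = 1.383×10^-5 m⁴
Effective length L_e = K·L = 0.7 × 6.90 = 4.830 m
P_cr = π²EI / L_e² = π² × 203×10⁹ × 1.383×10^-5 / 4.830² = 1.188×10^6 N
Factor of safety n = P_cr / P = 1188.0 / 891 = 1.33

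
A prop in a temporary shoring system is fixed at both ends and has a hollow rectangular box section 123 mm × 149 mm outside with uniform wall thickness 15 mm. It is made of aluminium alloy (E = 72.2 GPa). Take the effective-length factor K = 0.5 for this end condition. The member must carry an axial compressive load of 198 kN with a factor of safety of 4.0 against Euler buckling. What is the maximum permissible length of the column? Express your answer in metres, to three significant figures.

L_max ≈ 7.38 m

Inner dimensions: h_i = 149 − 2×15 = 119.0 mm, b_i = 123 − 2×15 = 93.00 mm
Weak-axis I_min = (h_o·b_o³ − h_i·b_i³)/12 with b_o = 123, b_i = 93.00 mm (shorter outer/inner sides).
I_min = (149×123³ − 119.0×93.00³)/12 = 1.513×10^7 mm⁴
I = 1.513×10^-5 m⁴
Required critical load P_cr = n·P = 4.0 × 198 = 792.0 kN = 7.920×10^5 N
From P_cr = π²EI/(K·L)²:  L = (1/K)·√(π²EI/P_cr) = (1/0.5)·√(π²×7.22×10^10×1.513×10^-5/7.920×10^5)
L = 7.38 m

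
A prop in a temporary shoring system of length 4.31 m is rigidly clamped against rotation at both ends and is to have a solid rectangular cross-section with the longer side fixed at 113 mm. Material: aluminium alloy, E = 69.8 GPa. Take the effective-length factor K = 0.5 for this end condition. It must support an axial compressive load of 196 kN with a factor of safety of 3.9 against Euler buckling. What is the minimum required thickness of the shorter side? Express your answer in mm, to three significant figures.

b ≈ 81.8 mm

Required P_cr = n·P = 3.9 × 196 = 764.4 kN
L_e = K·L = 0.5 × 4.31 = 2.155 m
Required I = P_cr·L_e²/(π²E) = 7.644×10^5 × 2.155² / (π² × 6.98×10^10) = 5.153×10^-6 m⁴
I_req = 5.153×10^6 mm⁴
Rectangle, weak axis: I_min = h·b³/12 with h = 113 mm fixed  ⇒  b = (12I/h)^(1/3) = 81.8 mm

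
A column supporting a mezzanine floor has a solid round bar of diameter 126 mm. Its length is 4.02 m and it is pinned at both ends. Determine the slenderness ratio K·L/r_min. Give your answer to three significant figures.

λ ≈ 128

I = πd⁴/64 = π×126⁴/64 = 1.237×10^7 mm⁴
A = 1.247×10^4 mm²;  r_min = √(I/A) = √(1.237×10^7/1.247×10^4) = 31.50 mm
L_e = K·L = 1 × 4.02 m = 4.020 m = 4020.0 mm
λ = L_e / r_min = 4020.0 / 31.50 = 128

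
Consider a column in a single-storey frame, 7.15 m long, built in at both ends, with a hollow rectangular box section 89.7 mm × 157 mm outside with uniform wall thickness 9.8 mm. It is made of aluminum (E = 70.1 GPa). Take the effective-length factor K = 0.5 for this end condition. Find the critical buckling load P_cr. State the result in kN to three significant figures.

P_cr ≈ 298 kN

Inner dimensions: h_i = 157 − 2×9.8 = 137.4 mm, b_i = 89.7 − 2×9.8 = 70.10 mm
Weak-axis I_min = (h_o·b_o³ − h_i·b_i³)/12 with b_o = 89.7, b_i = 70.10 mm (shorter outer/inner sides).
I_min = (157×89.7³ − 137.4×70.10³)/12 = 5.498×10^6 mm⁴
I = 5.498×10^6 mm⁴ = 5.498×10^-6 m⁴
Effective length L_e = K·L = 0.5 × 7.15 = 3.575 m
P_cr = π²EI / L_e² = π² × 70.1×10⁹ × 5.498×10^-6 / 3.575² = 2.977×10^5 N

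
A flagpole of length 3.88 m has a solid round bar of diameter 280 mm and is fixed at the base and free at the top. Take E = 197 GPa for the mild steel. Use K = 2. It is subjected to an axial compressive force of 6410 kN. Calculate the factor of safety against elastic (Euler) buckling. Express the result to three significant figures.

n ≈ 1.52

I = πd⁴/64 = π×280⁴/64 = 3.017×10^8 mm⁴
I = 3.017×10^8 mm⁴ = 3.017×10^-4 m⁴
Effective length L_e = K·L = 2 × 3.88 = 7.760 m
P_cr = π²EI / L_e² = π² × 197×10⁹ × 3.017×10^-4 / 7.760² = 9.742×10^6 N
Factor of safety n = P_cr / P = 9741.9 / 6410 = 1.52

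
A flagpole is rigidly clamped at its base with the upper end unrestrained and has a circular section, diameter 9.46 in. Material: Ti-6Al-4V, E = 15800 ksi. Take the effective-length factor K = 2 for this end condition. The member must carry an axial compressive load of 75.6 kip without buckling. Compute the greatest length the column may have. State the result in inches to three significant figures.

L_max ≈ 450 in

I = πd⁴/64 = π×9.46⁴/64 = 393.1 in⁴
At the buckling limit P_cr = P = 7.560×10^4 lb
From P_cr = π²EI/(K·L)²:  L = (1/K)·√(π²EI/P_cr) = (1/2)·√(π²×1.58×10^7×393.1/7.560×10^4)
L = 450 in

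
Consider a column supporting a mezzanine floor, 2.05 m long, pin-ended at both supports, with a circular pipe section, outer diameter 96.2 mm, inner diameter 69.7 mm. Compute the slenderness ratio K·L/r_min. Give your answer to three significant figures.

d_o = 96.2 mm, d_i = 69.7 mm
I = π(d_o⁴ − d_i⁴)/64 = π(96.2⁴ − 69.70⁴)/64 = 3.046×10^6 mm⁴
A = 3.453×10^3 mm²;  r_min = √(I/A) = √(3.046×10^6/3.453×10^3) = 29.70 mm
L_e = K·L = 1 × 2.05 m = 2.050 m = 2050.0 mm
λ = L_e / r_min = 2050.0 / 29.70 = 69.0

λ ≈ 69.0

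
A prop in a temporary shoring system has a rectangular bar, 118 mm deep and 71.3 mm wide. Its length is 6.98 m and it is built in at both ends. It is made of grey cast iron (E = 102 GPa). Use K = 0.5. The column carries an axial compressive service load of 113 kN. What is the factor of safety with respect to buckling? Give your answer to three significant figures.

n ≈ 2.61

Buckling occurs about the weak axis: I_min = h·b³/12 with b = 71.3 mm (the shorter side).
I_min = 118×71.3³/12 = 3.564×10^6 mm⁴
I = 3.564×10^6 mm⁴ = 3.564×10^-6 m⁴
Effective length L_e = K·L = 0.5 × 6.98 = 3.490 m
P_cr = π²EI / L_e² = π² × 102×10⁹ × 3.564×10^-6 / 3.490² = 2.946×10^5 N
Factor of safety n = P_cr / P = 294.59 / 113 = 2.61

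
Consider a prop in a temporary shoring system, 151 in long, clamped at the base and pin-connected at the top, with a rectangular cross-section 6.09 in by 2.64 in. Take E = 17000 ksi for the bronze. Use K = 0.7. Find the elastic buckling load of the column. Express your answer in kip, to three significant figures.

P_cr ≈ 140 kip

Buckling occurs about the weak axis: I_min = h·b³/12 with b = 2.64 in (the shorter side).
I_min = 6.09×2.64³/12 = 9.338 in⁴
Effective length L_e = K·L = 0.7 × 151 = 105.7 in
P_cr = π²EI / L_e² = π² × 17000×10³ × 9.338 / 105.7² = 1.402×10^5 lb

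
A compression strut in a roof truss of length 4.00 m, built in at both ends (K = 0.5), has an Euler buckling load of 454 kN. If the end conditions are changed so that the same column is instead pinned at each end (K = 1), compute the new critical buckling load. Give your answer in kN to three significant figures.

P_cr ∝ 1/K², so P_cr,new = P_cr,old × (K_old/K_new)² = 454 × (0.5/1)²
= 454 × 0.2500 = 114 kN

P_cr ≈ 114 kN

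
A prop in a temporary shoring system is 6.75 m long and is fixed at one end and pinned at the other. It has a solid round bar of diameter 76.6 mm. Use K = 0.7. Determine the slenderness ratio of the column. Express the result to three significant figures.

λ ≈ 247

For a solid circle r = d/4 = 76.6/4 = 19.15 mm
L_e = K·L = 0.7 × 6.75 m = 4.725 m = 4725.0 mm
λ = L_e / r_min = 4725.0 / 19.15 = 247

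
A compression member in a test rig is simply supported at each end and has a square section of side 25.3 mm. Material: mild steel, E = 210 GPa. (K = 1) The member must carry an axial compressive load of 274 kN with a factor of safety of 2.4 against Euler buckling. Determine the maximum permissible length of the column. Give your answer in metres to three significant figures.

I = a⁴/12 = 25.3⁴/12 = 3.414×10^4 mm⁴
I = 3.414×10^-8 m⁴
Required critical load P_cr = n·P = 2.4 × 274 = 657.6 kN = 6.576×10^5 N
From P_cr = π²EI/(K·L)²:  L = (1/K)·√(π²EI/P_cr) = (1/1)·√(π²×2.10×10^11×3.414×10^-8/6.576×10^5)
L = 0.328 m

L_max ≈ 0.328 m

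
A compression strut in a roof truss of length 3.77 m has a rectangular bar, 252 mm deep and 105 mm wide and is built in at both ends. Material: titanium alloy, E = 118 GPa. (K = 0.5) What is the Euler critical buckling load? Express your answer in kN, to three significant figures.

Buckling occurs about the weak axis: I_min = h·b³/12 with b = 105 mm (the shorter side).
I_min = 252×105³/12 = 2.431×10^7 mm⁴
I = 2.431×10^7 mm⁴ = 2.431×10^-5 m⁴
Effective length L_e = K·L = 0.5 × 3.77 = 1.885 m
P_cr = π²EI / L_e² = π² × 118×10⁹ × 2.431×10^-5 / 1.885² = 7.968×10^6 N

P_cr ≈ 7970 kN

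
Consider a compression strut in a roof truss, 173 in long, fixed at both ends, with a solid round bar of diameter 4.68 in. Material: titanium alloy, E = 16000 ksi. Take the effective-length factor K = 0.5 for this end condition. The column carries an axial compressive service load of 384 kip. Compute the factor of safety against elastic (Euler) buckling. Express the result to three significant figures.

n ≈ 1.29

I = πd⁴/64 = π×4.68⁴/64 = 23.55 in⁴
Effective length L_e = K·L = 0.5 × 173 = 86.50 in
P_cr = π²EI / L_e² = π² × 16000×10³ × 23.55 / 86.50² = 4.970×10^5 lb
Factor of safety n = P_cr / P = 496.98 / 384 = 1.29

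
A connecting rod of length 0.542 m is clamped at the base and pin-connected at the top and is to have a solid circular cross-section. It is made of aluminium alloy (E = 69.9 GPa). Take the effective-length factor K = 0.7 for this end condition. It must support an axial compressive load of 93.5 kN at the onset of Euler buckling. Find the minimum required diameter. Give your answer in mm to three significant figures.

d ≈ 25.1 mm

L_e = K·L = 0.7 × 0.542 = 0.3794 m
Required I = P_cr·L_e²/(π²E) = 9.350×10^4 × 0.3794² / (π² × 6.99×10^10) = 1.951×10^-8 m⁴
I_req = 1.951×10^4 mm⁴
Solid circle: I = πd⁴/64  ⇒  d = (64I/π)^(1/4) = (64×1.951×10^4/π)^(1/4) = 25.1 mm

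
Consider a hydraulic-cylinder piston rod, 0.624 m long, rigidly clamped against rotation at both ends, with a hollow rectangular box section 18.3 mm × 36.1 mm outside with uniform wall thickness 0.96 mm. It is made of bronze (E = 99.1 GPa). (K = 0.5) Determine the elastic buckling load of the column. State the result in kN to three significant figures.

P_cr ≈ 59.5 kN

Inner dimensions: h_i = 36.1 − 2×0.96 = 34.18 mm, b_i = 18.3 − 2×0.96 = 16.38 mm
Weak-axis I_min = (h_o·b_o³ − h_i·b_i³)/12 with b_o = 18.3, b_i = 16.38 mm (shorter outer/inner sides).
I_min = (36.1×18.3³ − 34.18×16.38³)/12 = 5.919×10^3 mm⁴
I = 5.919×10^3 mm⁴ = 5.919×10^-9 m⁴
Effective length L_e = K·L = 0.5 × 0.624 = 0.3120 m
P_cr = π²EI / L_e² = π² × 99.1×10⁹ × 5.919×10^-9 / 0.3120² = 5.947×10^4 N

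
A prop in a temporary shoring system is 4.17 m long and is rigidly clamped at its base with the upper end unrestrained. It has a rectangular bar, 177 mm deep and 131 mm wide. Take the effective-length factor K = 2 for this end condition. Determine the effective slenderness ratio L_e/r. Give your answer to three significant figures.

For a rectangle r_min = b/√12 = 131/√12 = 37.82 mm
L_e = K·L = 2 × 4.17 m = 8.340 m = 8340.0 mm
λ = L_e / r_min = 8340.0 / 37.82 = 221

λ ≈ 221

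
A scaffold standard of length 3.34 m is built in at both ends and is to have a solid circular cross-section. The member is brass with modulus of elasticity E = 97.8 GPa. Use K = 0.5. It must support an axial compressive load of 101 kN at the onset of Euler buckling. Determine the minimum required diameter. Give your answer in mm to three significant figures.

L_e = K·L = 0.5 × 3.34 = 1.670 m
Required I = P_cr·L_e²/(π²E) = 1.010×10^5 × 1.670² / (π² × 9.78×10^10) = 2.918×10^-7 m⁴
I_req = 2.918×10^5 mm⁴
Solid circle: I = πd⁴/64  ⇒  d = (64I/π)^(1/4) = (64×2.918×10^5/π)^(1/4) = 49.4 mm

d ≈ 49.4 mm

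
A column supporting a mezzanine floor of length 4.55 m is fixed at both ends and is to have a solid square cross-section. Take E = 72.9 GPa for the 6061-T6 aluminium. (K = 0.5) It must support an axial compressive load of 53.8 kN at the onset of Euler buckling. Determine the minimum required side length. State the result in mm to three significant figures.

a ≈ 46.4 mm

L_e = K·L = 0.5 × 4.55 = 2.275 m
Required I = P_cr·L_e²/(π²E) = 5.380×10^4 × 2.275² / (π² × 7.29×10^10) = 3.870×10^-7 m⁴
I_req = 3.870×10^5 mm⁴
Solid square: I = a⁴/12  ⇒  a = (12I)^(1/4) = (12×3.870×10^5)^(1/4) = 46.4 mm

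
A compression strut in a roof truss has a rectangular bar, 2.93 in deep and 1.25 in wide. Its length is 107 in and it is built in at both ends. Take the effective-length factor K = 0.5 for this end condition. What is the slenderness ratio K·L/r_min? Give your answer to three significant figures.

λ ≈ 148

For a rectangle r_min = b/√12 = 1.25/√12 = 0.3608 in
L_e = K·L = 0.5 × 107 = 53.50 in
λ = L_e / r_min = 53.500 / 0.3608 = 148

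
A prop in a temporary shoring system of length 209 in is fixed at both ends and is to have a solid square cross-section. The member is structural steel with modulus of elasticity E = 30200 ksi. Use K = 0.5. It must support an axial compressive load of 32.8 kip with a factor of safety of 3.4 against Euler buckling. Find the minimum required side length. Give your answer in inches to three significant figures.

a ≈ 2.65 in

Required P_cr = n·P = 3.4 × 32.8 = 111.5 kip
L_e = K·L = 0.5 × 209 = 104.5 in
Required I = P_cr·L_e²/(π²E) = 1.115×10^5 × 104.5² / (π² × 3.02×10^7) = 4.086 in⁴
Solid square: I = a⁴/12  ⇒  a = (12I)^(1/4) = (12×4.086)^(1/4) = 2.65 in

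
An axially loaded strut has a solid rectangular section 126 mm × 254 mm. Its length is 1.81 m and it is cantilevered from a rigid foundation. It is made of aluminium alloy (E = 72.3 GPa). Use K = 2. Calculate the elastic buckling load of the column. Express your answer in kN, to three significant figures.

Buckling occurs about the weak axis: I_min = h·b³/12 with b = 126 mm (the shorter side).
I_min = 254×126³/12 = 4.234×10^7 mm⁴
I = 4.234×10^7 mm⁴ = 4.234×10^-5 m⁴
Effective length L_e = K·L = 2 × 1.81 = 3.620 m
P_cr = π²EI / L_e² = π² × 72.3×10⁹ × 4.234×10^-5 / 3.620² = 2.306×10^6 N

P_cr ≈ 2310 kN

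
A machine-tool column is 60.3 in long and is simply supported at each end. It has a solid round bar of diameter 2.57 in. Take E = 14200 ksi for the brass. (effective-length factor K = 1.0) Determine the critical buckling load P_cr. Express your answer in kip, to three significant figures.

P_cr ≈ 82.5 kip

I = πd⁴/64 = π×2.57⁴/64 = 2.141 in⁴
Effective length L_e = K·L = 1 × 60.3 = 60.30 in
P_cr = π²EI / L_e² = π² × 14200×10³ × 2.141 / 60.30² = 8.254×10^4 lb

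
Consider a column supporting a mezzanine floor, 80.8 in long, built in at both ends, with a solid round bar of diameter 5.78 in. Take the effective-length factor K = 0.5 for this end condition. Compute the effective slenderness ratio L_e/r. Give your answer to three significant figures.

I = πd⁴/64 = π×5.78⁴/64 = 54.79 in⁴
A = 26.24 in²;  r_min = √(I/A) = √(54.79/26.24) = 1.445 in
L_e = K·L = 0.5 × 80.8 = 40.40 in
λ = L_e / r_min = 40.400 / 1.445 = 28.0

λ ≈ 28.0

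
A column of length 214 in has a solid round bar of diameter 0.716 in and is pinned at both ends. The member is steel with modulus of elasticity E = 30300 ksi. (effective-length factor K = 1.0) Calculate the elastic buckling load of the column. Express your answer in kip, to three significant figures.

I = πd⁴/64 = π×0.716⁴/64 = 1.290×10^-2 in⁴
Effective length L_e = K·L = 1 × 214 = 214.0 in
P_cr = π²EI / L_e² = π² × 30300×10³ × 1.290×10^-2 / 214.0² = 84.24 lb

P_cr ≈ 0.0842 kip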